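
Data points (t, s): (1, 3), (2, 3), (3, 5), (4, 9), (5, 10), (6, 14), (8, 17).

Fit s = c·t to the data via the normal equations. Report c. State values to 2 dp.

c = 2.13

Setting ∂/∂c … = 0 gives: 155·c = 330.
Hence c = 330 / 155 ≈ 2.12903.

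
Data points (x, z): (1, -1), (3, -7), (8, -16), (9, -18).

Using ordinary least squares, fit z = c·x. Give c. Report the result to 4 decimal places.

Normal-equation sums: Σx·x = 155.
Moment sums: Σx·z = -312.
c = (-312)/155 = -2.0129.

c = -2.0129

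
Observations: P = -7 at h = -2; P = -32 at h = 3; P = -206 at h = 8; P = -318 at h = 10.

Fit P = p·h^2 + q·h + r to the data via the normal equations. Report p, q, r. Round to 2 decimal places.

Entries of AᵀA: Σh^2·h^2 = 14193, Σh^2·h = 1531, Σh^2 = 177, Σh·h = 177, Σh = 19, Σ1 = 4.
Right-hand side: Σh^2·P = -45300, Σh·P = -4910, ΣP = -563.
Solving the 3×3 system (Gaussian elimination) gives p = -90147/30140, q = -5409/2740, r = 1471/1507.

p = -2.99, q = -1.97, r = 0.98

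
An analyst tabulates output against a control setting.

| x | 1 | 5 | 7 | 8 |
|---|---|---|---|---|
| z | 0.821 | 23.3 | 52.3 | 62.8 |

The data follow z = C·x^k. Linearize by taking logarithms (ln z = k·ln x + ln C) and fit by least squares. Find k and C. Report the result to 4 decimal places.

Let Y = ln z. Fitting Y = k·ln x + ln C by least squares:
AᵀA = [[10.7009, 5.6348]; [5.6348, 4]], rhs = [21.3760, 11.0482]ᵀ  (here Σln x = 5.6348, Σ(ln x)² = 10.7009, Σln z = 11.0482, Σln x·ln z = 21.3760).
Solving (det = 11.0529): k = 2.10351, ln C = -0.20117, so C = exp(-0.20117) = 0.81778.

k = 2.1035, C = 0.8178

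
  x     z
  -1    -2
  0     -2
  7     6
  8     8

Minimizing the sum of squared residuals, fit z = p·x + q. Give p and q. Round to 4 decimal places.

p = 1.1231, q = -1.4308

Setting ∂/∂p … = 0 gives: 114·p + 14·q = 108;  14·p + 4·q = 10.
(Σx·x = 114, Σx = 14, Σ1 = 4, Σx·z = 108, Σz = 10.)
Determinant 114·4 − 14² = 260.
p = (108·4 − 14·10)/260 = 73/65; q = (114·10 − 14·108)/260 = -93/65.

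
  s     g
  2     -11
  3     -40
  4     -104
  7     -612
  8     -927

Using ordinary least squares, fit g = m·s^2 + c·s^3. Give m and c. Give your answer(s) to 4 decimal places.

m = 1.4826, c = -1.9959

Normal-equation sums: Σs^2·s^2 = 6850, Σs^2·s^3 = 50874, Σs^3·s^3 = 384682.
Right-hand side: Σs^2·g = -91384, Σs^3·g = -692364.
Determinant 6850·384682 − 50874² = 46907824.
m = ((-91384)·384682 − 50874·(-692364))/46907824 = 8693281/5863478; c = (6850·(-692364) − 50874·(-91384))/46907824 = -11702973/5863478.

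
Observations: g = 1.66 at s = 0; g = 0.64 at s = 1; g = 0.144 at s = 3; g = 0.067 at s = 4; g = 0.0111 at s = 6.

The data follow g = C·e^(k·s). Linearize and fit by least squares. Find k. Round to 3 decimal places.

k = -0.818

With ln gᵢ as the transformed response and sᵢ as the regressor:
Σs = 14.0000, Σ(s)² = 62.0000, Σln g = -9.0813, Σs·ln g = -44.0772.
Equations: 62.0000·k + 14.0000·ln C = -44.0772;  14.0000·k + 5·ln C = -9.0813.
Δ = 62.0000·5 − (14.0000)² = 114.0000; k = (-44.0772·5 − 14.0000·-9.0813)/114.0000 = -0.81797, ln C = (62.0000·-9.0813 − 14.0000·-44.0772)/114.0000 = 0.47405.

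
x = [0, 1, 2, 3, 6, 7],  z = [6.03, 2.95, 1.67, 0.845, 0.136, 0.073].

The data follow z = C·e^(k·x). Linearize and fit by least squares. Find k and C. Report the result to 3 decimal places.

k = -0.625, C = 5.750

Let Y = ln z. Fitting Y = k·x + ln C by least squares:
Σx = 19.0000, Σ(x)² = 99.0000, Σln z = -1.3894, Σx·ln z = -28.6895.
Equations: 99.0000·k + 19.0000·ln C = -28.6895;  19.0000·k + 6·ln C = -1.3894.
Solving (det = 233.0000): k = -0.62548, ln C = 1.74912, so C = exp(1.74912) = 5.74956.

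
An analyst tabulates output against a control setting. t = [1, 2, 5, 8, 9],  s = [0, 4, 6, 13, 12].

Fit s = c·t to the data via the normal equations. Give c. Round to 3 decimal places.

The normal equations are: 175·c = 250.
c = 250/175 = 1.42857.

c = 1.429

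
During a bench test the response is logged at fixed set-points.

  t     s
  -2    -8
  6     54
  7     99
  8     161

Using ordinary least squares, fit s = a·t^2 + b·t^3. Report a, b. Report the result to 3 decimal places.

Sums needed: Σt^2·t^2 = 7809, Σt^2·t^3 = 57319, Σt^3·t^3 = 426513.
And Σt^2·s = 17067, Σt^3·s = 128117.
Normal equations: [[7809, 57319]; [57319, 426513]]·[a, b]ᵀ = [17067, 128117]ᵀ.
det = 7809·426513 − 57319² = 45172256.
a = (17067·426513 − 57319·128117)/45172256 = -8030119/5646532; b = (7809·128117 − 57319·17067)/45172256 = 2775285/5646532.

a = -1.422, b = 0.492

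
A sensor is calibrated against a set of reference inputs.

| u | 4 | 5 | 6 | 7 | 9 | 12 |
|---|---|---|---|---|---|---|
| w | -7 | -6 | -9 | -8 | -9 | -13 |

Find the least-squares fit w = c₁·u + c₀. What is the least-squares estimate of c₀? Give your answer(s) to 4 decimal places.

Forming XᵀX = [[351, 43]; [43, 6]] and Xᵀw = [-405, -52]ᵀ gives XᵀX·[c₁, c₀]ᵀ = Xᵀw.
Eliminating c₀: 6·(row 1) − 43·(row 2) gives 257·c₁ = 6·(-405) − 43·(-52) = -194, so c₁ = -194/257.
Then c₀ = ((-52) − 43·(-194/257))/6 = -837/257.

c₀ = -3.2568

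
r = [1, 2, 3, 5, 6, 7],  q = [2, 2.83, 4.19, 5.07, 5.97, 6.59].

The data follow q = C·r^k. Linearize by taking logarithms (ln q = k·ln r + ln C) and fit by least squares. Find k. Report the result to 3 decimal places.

k = 0.615

Linearized form: ln q = k·ln r + ln C. From the 6 transformed points,
Σln r = 7.1389, Σ(ln r)² = 11.2747, Σln q = 8.4618, Σln r·ln q = 11.7783.
Equations: 11.2747·k + 7.1389·ln C = 11.7783;  7.1389·k + 6·ln C = 8.4618.
Solving (det = 16.6845): k = 0.61507, ln C = 0.67848.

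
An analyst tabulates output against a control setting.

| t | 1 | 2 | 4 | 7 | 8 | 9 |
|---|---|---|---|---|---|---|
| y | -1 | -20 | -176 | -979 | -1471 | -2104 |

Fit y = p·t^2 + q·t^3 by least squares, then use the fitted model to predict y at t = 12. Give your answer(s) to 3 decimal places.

Compute the Gram sums: Σt^2·t^2 = 13331, Σt^2·t^3 = 109681, Σt^3·t^3 = 915395.
For Xᵀy: Σt^2·y = -315436, Σt^3·y = -2634190.
So XᵀX·[p, q]ᵀ = Xᵀy: [[13331, 109681]; [109681, 915395]]·[p, q]ᵀ = [-315436, -2634190]ᵀ.
det = 13331·915395 − 109681² = 173208984.
p = ((-315436)·915395 − 109681·(-2634190))/173208984 = 6617545/6661884; q = (13331·(-2634190) − 109681·(-315436))/173208984 = -19963499/6661884.
At t = 12: ŷ = (6617545/6661884)·(144) + (-19963499/6661884)·(1728) = -2795333316/555157.

ŷ = -5035.212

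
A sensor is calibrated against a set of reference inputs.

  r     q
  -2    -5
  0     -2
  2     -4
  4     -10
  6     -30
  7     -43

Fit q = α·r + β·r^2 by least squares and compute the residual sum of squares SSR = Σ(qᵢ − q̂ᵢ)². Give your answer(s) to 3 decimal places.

Entries of AᵀA: Σr·r = 109, Σr·r^2 = 623, Σr^2·r^2 = 3985.
For Aᵀq: Σr·q = -519, Σr^2·q = -3383.
Normal equations: [[109, 623]; [623, 3985]]·[α, β]ᵀ = [-519, -3383]ᵀ.
Determinant 109·3985 − 623² = 46236.
α = ((-519)·3985 − 623·(-3383))/46236 = 19697/23118; β = (109·(-3383) − 623·(-519))/46236 = -22705/23118.
Residuals: 7312/11559, -2, -6841/3853, 26656/11559, 943/3853, -9704/11559; SSR = 157610/11559.

SSR = 13.635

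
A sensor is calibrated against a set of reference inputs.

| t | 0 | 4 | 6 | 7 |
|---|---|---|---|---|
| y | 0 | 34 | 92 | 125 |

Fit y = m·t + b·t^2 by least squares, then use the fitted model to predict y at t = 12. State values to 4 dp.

ŷ = 401.6828

From the data, Σt·t = 101, Σt·t^2 = 623, Σt^2·t^2 = 3953.
Moment sums: Σt·y = 1563, Σt^2·y = 9981.
Normal equations: [[101, 623]; [623, 3953]]·[m, b]ᵀ = [1563, 9981]ᵀ.
Determinant 101·3953 − 623² = 11124.
m = (1563·3953 − 623·9981)/11124 = -3302/927; b = (101·9981 − 623·1563)/11124 = 2861/927.
At t = 12: ŷ = (-3302/927)·(12) + (2861/927)·(144) = 124120/309.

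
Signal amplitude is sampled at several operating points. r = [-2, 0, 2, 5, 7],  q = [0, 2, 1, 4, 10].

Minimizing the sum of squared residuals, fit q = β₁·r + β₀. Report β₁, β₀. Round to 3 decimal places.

β₁ = 0.962, β₀ = 1.090

Compute the Gram sums: Σr·r = 82, Σr = 12, Σ1 = 5.
Moment sums: Σr·q = 92, Σq = 17.
So XᵀX·[β₁, β₀]ᵀ = Xᵀq: [[82, 12]; [12, 5]]·[β₁, β₀]ᵀ = [92, 17]ᵀ.
Determinant 82·5 − 12² = 266.
β₁ = (92·5 − 12·17)/266 = 128/133; β₀ = (82·17 − 12·92)/266 = 145/133.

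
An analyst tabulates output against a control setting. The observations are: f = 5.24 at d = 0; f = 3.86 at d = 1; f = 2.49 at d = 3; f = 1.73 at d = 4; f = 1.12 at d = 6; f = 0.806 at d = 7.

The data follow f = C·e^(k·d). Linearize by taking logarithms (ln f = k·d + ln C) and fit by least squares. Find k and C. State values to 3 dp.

Taking logs, ln f = k·d + ln C, so regress ln f on d.
Σd = 21.0000, Σ(d)² = 111.0000, Σln f = 4.3650, Σd·ln f = 5.4503.
Equations: 111.0000·k + 21.0000·ln C = 5.4503;  21.0000·k + 6·ln C = 4.3650.
Δ = 111.0000·6 − (21.0000)² = 225.0000; k = (5.4503·6 − 21.0000·4.3650)/225.0000 = -0.26206, ln C = (111.0000·4.3650 − 21.0000·5.4503)/225.0000 = 1.64473, so C = exp(1.64473) = 5.17962.

k = -0.262, C = 5.180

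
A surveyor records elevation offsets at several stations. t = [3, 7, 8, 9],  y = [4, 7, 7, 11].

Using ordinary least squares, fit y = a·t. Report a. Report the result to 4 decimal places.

Sums needed: Σt·t = 203.
For Aᵀy: Σt·y = 216.
Normal equations: [[203]]·[a]ᵀ = [216]ᵀ.
Hence a = 216 / 203 ≈ 1.06404.

a = 1.0640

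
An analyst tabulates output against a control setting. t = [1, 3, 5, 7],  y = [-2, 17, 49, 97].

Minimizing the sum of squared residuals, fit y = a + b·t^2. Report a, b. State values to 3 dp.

a = -2.688, b = 2.045

From the data, Σ1 = 4, Σt^2 = 84, Σt^2·t^2 = 3108.
For Mᵀy: Σy = 161, Σt^2·y = 6129.
So MᵀM·[a, b]ᵀ = Mᵀy: [[4, 84]; [84, 3108]]·[a, b]ᵀ = [161, 6129]ᵀ.
Eliminating b: 3108·(row 1) − 84·(row 2) gives 5376·a = 3108·161 − 84·6129 = -14448, so a = -43/16.
Then b = (6129 − 84·(-43/16))/3108 = 229/112.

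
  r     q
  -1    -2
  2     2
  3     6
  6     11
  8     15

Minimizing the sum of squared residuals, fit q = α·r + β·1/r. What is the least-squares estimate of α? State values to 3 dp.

α = 1.861

The normal system XᵀX·[α, β]ᵀ = Xᵀq is [[114, 5]; [5, 809/576]]·[α, β]ᵀ = [210, 209/24]ᵀ.
Eliminating β: (809/576)·(row 1) − 5·(row 2) gives (12971/96)·α = (809/576)·210 − 5·(209/24) = 8045/32, so α = 24135/12971.
Then β = ((209/24) − 5·(24135/12971))/(809/576) = -5496/12971.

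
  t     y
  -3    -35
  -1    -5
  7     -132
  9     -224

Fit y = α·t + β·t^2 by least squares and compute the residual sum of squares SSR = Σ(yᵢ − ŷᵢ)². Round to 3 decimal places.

AᵀA·[α, β]ᵀ = Aᵀy reads: 140·α + 1044·β = -2830;  1044·α + 9044·β = -24932.
Determinant 140·9044 − 1044² = 176224.
α = ((-2830)·9044 − 1044·(-24932))/176224 = 54311/22028; β = (140·(-24932) − 1044·(-2830))/176224 = -66995/22028.
Residuals: -1273/5507, 5583/11014, -2559/11014, 881/5507; SSR = 4295/11014.

SSR = 0.390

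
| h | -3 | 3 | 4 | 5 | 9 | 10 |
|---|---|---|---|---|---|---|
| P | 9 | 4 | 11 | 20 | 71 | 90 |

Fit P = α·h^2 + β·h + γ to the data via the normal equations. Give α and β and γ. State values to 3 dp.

Setting ∂/∂α … = 0 gives: 17604·α + 1918·β + 240·γ = 15544;  1918·α + 240·β + 28·γ = 1668;  240·α + 28·β + 6·γ = 205.
Row-reducing yields α = 2353/2383, β = -1670/2383, γ = -9815/4766.

α = 0.987, β = -0.701, γ = -2.059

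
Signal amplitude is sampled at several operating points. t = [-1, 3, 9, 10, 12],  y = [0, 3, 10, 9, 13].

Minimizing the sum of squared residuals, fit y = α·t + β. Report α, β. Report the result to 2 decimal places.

Compute the Gram sums: Σt·t = 335, Σt = 33, Σ1 = 5.
And Σt·y = 345, Σy = 35.
So AᵀA·[α, β]ᵀ = Aᵀy: [[335, 33]; [33, 5]]·[α, β]ᵀ = [345, 35]ᵀ.
Eliminating β: 5·(row 1) − 33·(row 2) gives 586·α = 5·345 − 33·35 = 570, so α = 285/293.
Then β = (35 − 33·(285/293))/5 = 170/293.

α = 0.97, β = 0.58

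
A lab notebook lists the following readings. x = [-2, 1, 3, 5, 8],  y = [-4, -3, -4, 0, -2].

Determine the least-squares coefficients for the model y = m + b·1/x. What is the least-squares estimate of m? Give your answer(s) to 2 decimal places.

Entries of AᵀA: Σ1 = 5, Σ1/x = 139/120, Σ1/x·1/x = 20401/14400.
Moment sums: Σy = -13, Σ1/x·y = -31/12.
Normal equations: [[5, 139/120]; [139/120, 20401/14400]]·[m, b]ᵀ = [-13, -31/12]ᵀ.
Eliminating b: (20401/14400)·(row 1) − (139/120)·(row 2) gives (20671/3600)·m = (20401/14400)·(-13) − (139/120)·(-31/12) = -74041/4800, so m = -222123/82684.
Then b = ((-31/12) − (139/120)·(-222123/82684))/(20401/14400) = 7710/20671.

m = -2.69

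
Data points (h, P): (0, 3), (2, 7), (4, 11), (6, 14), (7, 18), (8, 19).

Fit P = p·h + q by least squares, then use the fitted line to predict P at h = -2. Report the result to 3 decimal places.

P̂ = -1.137

Normal-equation sums: Σh·h = 169, Σh = 27, Σ1 = 6.
Right-hand side: Σh·P = 420, ΣP = 72.
So MᵀM·[p, q]ᵀ = MᵀP: [[169, 27]; [27, 6]]·[p, q]ᵀ = [420, 72]ᵀ.
det = 169·6 − 27² = 285.
p = (420·6 − 27·72)/285 = 192/95; q = (169·72 − 27·420)/285 = 276/95.
At h = -2: P̂ = (192/95)·(-2) + (276/95)·(1) = -108/95.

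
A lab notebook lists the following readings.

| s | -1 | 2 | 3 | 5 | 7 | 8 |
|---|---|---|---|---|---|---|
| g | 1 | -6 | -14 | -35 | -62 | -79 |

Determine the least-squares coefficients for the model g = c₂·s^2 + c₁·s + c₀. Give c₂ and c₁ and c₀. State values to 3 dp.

Entries of XᵀX: Σs^2·s^2 = 7220, Σs^2·s = 1014, Σs^2 = 152, Σs·s = 152, Σs = 24, Σ1 = 6.
Moment sums: Σs^2·g = -9118, Σs·g = -1296, Σg = -195.
So XᵀX·[c₂, c₁, c₀]ᵀ = Xᵀg: [[7220, 1014, 152]; [1014, 152, 24]; [152, 24, 6]]·[c₂, c₁, c₀]ᵀ = [-9118, -1296, -195]ᵀ.
Row-reducing yields c₂ = -2622/2555, c₁ = -4533/2555, c₀ = 3037/5110.

c₂ = -1.026, c₁ = -1.774, c₀ = 0.594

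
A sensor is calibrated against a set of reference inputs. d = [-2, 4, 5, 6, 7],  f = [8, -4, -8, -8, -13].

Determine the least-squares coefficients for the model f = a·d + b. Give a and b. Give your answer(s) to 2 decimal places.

From the data, Σd·d = 130, Σd = 20, Σ1 = 5.
Right-hand side: Σd·f = -211, Σf = -25.
XᵀX·[a, b]ᵀ = Xᵀf becomes [[130, 20]; [20, 5]]·[a, b]ᵀ = [-211, -25]ᵀ.
Determinant 130·5 − 20² = 250.
a = ((-211)·5 − 20·(-25))/250 = -111/50; b = (130·(-25) − 20·(-211))/250 = 97/25.

a = -2.22, b = 3.88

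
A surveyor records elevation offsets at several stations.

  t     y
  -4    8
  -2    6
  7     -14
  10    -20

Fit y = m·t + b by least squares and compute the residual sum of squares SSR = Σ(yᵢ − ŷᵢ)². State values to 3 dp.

From the data, Σt·t = 169, Σt = 11, Σ1 = 4.
For Xᵀy: Σt·y = -342, Σy = -20.
Normal equations: [[169, 11]; [11, 4]]·[m, b]ᵀ = [-342, -20]ᵀ.
det = 169·4 − 11² = 555.
m = ((-342)·4 − 11·(-20))/555 = -1148/555; b = (169·(-20) − 11·(-342))/555 = 382/555.
Residuals: -178/185, 652/555, -116/555, -2/555; SSR = 1304/555.

SSR = 2.350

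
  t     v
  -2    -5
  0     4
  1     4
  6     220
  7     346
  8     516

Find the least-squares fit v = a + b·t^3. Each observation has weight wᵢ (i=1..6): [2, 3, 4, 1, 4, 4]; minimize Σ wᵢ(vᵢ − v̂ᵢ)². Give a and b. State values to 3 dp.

The normal system AᵀWA·[a, b]ᵀ = AᵀWv is [[18, 3624]; [3624, 1565960]]·[a, b]ᵀ = [3686, 1579096]ᵀ.
Determinant 18·1565960 − 3624² = 15053904.
a = (3686·1565960 − 3624·1579096)/15053904 = 3092791/940869; b = (18·1579096 − 3624·3686)/15053904 = 313868/313623.

a = 3.287, b = 1.001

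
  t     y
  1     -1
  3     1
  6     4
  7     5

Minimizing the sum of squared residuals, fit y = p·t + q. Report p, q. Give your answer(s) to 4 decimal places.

p = 1.0000, q = -2.0000

Normal-equation sums: Σt·t = 95, Σt = 17, Σ1 = 4.
Moment sums: Σt·y = 61, Σy = 9.
Normal equations: [[95, 17]; [17, 4]]·[p, q]ᵀ = [61, 9]ᵀ.
Eliminating q: 4·(row 1) − 17·(row 2) gives 91·p = 4·61 − 17·9 = 91, so p = 1.
Then q = (9 − 17·1)/4 = -2.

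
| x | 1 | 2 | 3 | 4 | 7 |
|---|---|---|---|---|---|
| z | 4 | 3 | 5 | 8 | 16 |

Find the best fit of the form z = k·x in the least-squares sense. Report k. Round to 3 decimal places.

k = 2.139

MᵀM·[k]ᵀ = Mᵀz reads: 79·k = 169.
Hence k = 169 / 79 ≈ 2.13924.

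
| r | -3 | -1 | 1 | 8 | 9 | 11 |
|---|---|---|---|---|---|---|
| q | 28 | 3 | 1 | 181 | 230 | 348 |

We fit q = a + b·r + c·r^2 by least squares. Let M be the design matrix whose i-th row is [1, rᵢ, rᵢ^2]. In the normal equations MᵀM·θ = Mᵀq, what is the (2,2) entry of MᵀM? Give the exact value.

Row 2 ↔ basis r, column 2 ↔ basis r, so (MᵀM)_{2,2} = Σᵢ (r)·(r) = (-3)·(-3) + (-1)·(-1) + (1)·(1) + (8)·(8) + (9)·(9) + (11)·(11) = 277.

277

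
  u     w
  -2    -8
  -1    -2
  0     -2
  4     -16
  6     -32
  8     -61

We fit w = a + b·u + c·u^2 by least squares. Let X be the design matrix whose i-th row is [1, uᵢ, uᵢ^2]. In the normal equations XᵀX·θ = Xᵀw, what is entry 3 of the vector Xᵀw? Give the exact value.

Entry 3 ↔ basis u^2, so (Xᵀw)_{3} = Σᵢ (u^2)·wᵢ = (4)·(-8) + (1)·(-2) + (0)·(-2) + (16)·(-16) + (36)·(-32) + (64)·(-61) = -5346.

-5346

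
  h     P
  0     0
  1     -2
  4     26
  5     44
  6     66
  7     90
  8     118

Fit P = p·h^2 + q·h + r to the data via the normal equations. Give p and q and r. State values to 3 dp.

p = 2.008, q = -1.043, r = -1.303

Forming AᵀA = [[8675, 1261, 191]; [1261, 191, 31]; [191, 31, 7]] and AᵀP = [15852, 2292, 342]ᵀ gives AᵀA·[p, q, r]ᵀ = AᵀP.
Row-reducing yields p = 16035/7987, q = -8331/7987, r = -10410/7987.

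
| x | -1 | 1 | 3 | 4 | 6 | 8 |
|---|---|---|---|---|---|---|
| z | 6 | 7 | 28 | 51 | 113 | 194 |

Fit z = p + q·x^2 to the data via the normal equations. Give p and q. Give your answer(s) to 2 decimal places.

Forming AᵀA = [[6, 127]; [127, 5731]] and Aᵀz = [399, 17565]ᵀ gives AᵀA·[p, q]ᵀ = Aᵀz.
Determinant 6·5731 − 127² = 18257.
p = (399·5731 − 127·17565)/18257 = 55914/18257; q = (6·17565 − 127·399)/18257 = 54717/18257.

p = 3.06, q = 3.00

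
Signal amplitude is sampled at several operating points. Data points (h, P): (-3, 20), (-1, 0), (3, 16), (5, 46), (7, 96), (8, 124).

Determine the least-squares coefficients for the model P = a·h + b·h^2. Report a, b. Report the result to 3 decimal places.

a = -0.579, b = 2.015

Entries of AᵀA: Σh·h = 157, Σh·h^2 = 979, Σh^2·h^2 = 7285.
For AᵀP: Σh·P = 1882, Σh^2·P = 14114.
So AᵀA·[a, b]ᵀ = AᵀP: [[157, 979]; [979, 7285]]·[a, b]ᵀ = [1882, 14114]ᵀ.
det = 157·7285 − 979² = 185304.
a = (1882·7285 − 979·14114)/185304 = -26809/46326; b = (157·14114 − 979·1882)/185304 = 93355/46326.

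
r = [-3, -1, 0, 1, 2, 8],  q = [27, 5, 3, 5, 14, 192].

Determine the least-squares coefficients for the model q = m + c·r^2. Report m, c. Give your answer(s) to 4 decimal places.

m = 1.9445, c = 2.9662

Entries of XᵀX: Σ1 = 6, Σr^2 = 79, Σr^2·r^2 = 4195.
For Xᵀq: Σq = 246, Σr^2·q = 12597.
So XᵀX·[m, c]ᵀ = Xᵀq: [[6, 79]; [79, 4195]]·[m, c]ᵀ = [246, 12597]ᵀ.
Determinant 6·4195 − 79² = 18929.
m = (246·4195 − 79·12597)/18929 = 36807/18929; c = (6·12597 − 79·246)/18929 = 56148/18929.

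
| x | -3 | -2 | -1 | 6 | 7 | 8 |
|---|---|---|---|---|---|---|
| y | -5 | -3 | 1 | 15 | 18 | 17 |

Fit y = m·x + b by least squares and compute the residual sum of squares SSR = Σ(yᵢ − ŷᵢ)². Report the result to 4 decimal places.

SSR = 7.3811

Compute the Gram sums: Σx·x = 163, Σx = 15, Σ1 = 6.
Moment sums: Σx·y = 372, Σy = 43.
So AᵀA·[m, b]ᵀ = Aᵀy: [[163, 15]; [15, 6]]·[m, b]ᵀ = [372, 43]ᵀ.
Eliminating b: 6·(row 1) − 15·(row 2) gives 753·m = 6·372 − 15·43 = 1587, so m = 529/251.
Then b = (43 − 15·(529/251))/6 = 1429/753.
Residuals: -433/753, -514/753, 911/753, 344/753, 1016/753, -1324/753; SSR = 5558/753.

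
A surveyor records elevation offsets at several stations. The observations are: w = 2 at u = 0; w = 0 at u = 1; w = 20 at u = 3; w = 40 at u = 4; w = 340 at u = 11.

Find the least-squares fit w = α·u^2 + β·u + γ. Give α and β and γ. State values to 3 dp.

α = 3.042, β = -2.631, γ = 0.974

With design matrix M, MᵀM = [[14979, 1423, 147]; [1423, 147, 19]; [147, 19, 5]] and Mᵀw = [41960, 3960, 402]ᵀ.
Solving the 3×3 system (Gaussian elimination) gives α = 94997/31232, β = -82175/31232, γ = 15203/15616.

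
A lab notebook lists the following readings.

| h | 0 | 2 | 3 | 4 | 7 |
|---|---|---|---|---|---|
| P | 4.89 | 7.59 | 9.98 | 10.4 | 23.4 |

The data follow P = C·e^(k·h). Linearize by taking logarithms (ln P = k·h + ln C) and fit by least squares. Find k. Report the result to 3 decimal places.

k = 0.219

With ln Pᵢ as the transformed response and hᵢ as the regressor:
Over the data: Σh = 16.0000, Σ(h)² = 78.0000, Σln P = 11.4091, Σh·ln P = 42.3918.
Normal system: [[78.0000, 16.0000]; [16.0000, 5]]·[k, ln C]ᵀ = [42.3918, 11.4091]ᵀ.
Solving (det = 134.0000): k = 0.21950, ln C = 1.57944.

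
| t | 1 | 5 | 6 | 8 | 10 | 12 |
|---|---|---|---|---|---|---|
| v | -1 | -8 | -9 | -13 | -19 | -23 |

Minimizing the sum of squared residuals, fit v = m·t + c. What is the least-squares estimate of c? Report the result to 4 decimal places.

c = 2.0175

The normal equations are: 370·m + 42·c = -665;  42·m + 6·c = -73.
Δ = 370·6 − 42² = 456.
m = ((-665)·6 − 42·(-73))/456 = -77/38; c = (370·(-73) − 42·(-665))/456 = 115/57.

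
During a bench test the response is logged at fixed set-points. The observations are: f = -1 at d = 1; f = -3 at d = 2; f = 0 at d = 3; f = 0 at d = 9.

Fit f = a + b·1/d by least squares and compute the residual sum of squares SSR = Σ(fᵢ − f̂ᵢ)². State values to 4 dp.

SSR = 5.2793

With design matrix X, XᵀX = [[4, 35/18]; [35/18, 445/324]] and Xᵀf = [-4, -5/2]ᵀ.
Δ = 4·(445/324) − (35/18)² = 185/108.
a = ((-4)·(445/324) − (35/18)·(-5/2))/(185/108) = -41/111; b = (4·(-5/2) − (35/18)·(-4))/(185/108) = -48/37.
Residuals: 2/3, -220/111, 89/111, 19/37; SSR = 586/111.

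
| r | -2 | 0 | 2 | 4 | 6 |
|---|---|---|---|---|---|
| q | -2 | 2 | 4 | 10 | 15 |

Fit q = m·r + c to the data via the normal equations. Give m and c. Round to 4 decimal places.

From the data, Σr·r = 60, Σr = 10, Σ1 = 5.
And Σr·q = 142, Σq = 29.
Eliminating c: 5·(row 1) − 10·(row 2) gives 200·m = 5·142 − 10·29 = 420, so m = 21/10.
Then c = (29 − 10·(21/10))/5 = 8/5.

m = 2.1000, c = 1.6000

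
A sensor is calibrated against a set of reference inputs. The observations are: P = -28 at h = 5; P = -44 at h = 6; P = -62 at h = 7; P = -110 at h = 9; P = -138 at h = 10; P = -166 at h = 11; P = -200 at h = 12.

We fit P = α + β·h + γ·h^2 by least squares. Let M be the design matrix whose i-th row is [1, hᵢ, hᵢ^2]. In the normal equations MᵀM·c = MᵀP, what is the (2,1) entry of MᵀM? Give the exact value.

60

Row 2 ↔ basis h, column 1 ↔ basis 1, so (MᵀM)_{2,1} = Σᵢ h = (5)·(1) + (6)·(1) + (7)·(1) + (9)·(1) + (10)·(1) + (11)·(1) + (12)·(1) = 60.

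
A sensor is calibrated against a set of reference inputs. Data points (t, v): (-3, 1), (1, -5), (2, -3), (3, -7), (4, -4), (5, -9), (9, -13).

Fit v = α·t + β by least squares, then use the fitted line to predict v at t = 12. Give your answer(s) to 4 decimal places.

From the data, Σt·t = 145, Σt = 21, Σ1 = 7.
And Σt·v = -213, Σv = -40.
det = 145·7 − 21² = 574.
α = ((-213)·7 − 21·(-40))/574 = -93/82; β = (145·(-40) − 21·(-213))/574 = -1327/574.
At t = 12: v̂ = (-93/82)·(12) + (-1327/574)·(1) = -9139/574.

v̂ = -15.9216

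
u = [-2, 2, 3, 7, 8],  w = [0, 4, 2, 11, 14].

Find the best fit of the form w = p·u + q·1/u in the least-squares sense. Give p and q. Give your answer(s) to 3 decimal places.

p = 1.715, q = -4.001

Setting ∂/∂p … = 0 gives: 130·p + 5·q = 203;  5·p + (18265/28224)·q = 503/84.
Δ = 130·(18265/28224) − 5² = 834425/14112.
p = (203·(18265/28224) − 5·(503/84))/(834425/14112) = 572551/333770; q = (130·(503/84) − 5·203)/(834425/14112) = -667632/166885.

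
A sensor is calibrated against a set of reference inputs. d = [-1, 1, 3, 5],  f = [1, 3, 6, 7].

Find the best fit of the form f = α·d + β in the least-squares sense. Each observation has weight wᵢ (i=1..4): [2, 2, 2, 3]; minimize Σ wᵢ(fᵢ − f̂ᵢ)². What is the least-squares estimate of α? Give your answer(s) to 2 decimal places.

α = 1.03

Normal-equation sums: Σwᵢ·d·d = 97, Σwᵢ·d = 21, Σwᵢ·1 = 9.
For AᵀWf: Σwᵢ·d·f = 145, Σwᵢ·f = 41.
So AᵀWA·[α, β]ᵀ = AᵀWf: [[97, 21]; [21, 9]]·[α, β]ᵀ = [145, 41]ᵀ.
Eliminating β: 9·(row 1) − 21·(row 2) gives 432·α = 9·145 − 21·41 = 444, so α = 37/36.
Then β = (41 − 21·(37/36))/9 = 233/108.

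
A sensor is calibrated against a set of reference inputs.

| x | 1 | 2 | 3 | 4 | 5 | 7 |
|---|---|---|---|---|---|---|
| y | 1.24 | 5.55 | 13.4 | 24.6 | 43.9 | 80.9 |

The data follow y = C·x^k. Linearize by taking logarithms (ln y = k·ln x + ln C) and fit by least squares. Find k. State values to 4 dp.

Linearized form: ln y = k·ln x + ln C. From the 6 transformed points,
Σln x = 6.7334, Σ(ln x)² = 9.9861, Σln y = 15.9020, Σln x·ln y = 23.1146.
Normal system: [[9.9861, 6.7334]; [6.7334, 6]]·[k, ln C]ᵀ = [23.1146, 15.9020]ᵀ.
Slope k = (n·Σln x·ln y − Σln x·Σln y)/(n·Σ(ln x)² − (Σln x)²) = (6·23.1146 − 6.7334·15.9020)/14.5777 = 2.16857; ln C = (Σln y − k·Σln x)/n = 0.21670.

k = 2.1686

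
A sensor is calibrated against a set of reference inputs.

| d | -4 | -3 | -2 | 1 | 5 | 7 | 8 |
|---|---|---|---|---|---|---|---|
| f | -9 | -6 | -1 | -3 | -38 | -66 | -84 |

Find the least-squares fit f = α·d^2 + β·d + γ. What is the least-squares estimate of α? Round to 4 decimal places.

From the data, Σd^2·d^2 = 7476, Σd^2·d = 882, Σd^2 = 168, Σd·d = 168, Σd = 12, Σ1 = 7.
Right-hand side: Σd^2·f = -9765, Σd·f = -1271, Σf = -207.
So MᵀM·[α, β, γ]ᵀ = Mᵀf: [[7476, 882, 168]; [882, 168, 12]; [168, 12, 7]]·[α, β, γ]ᵀ = [-9765, -1271, -207]ᵀ.
Inverting the 3×3 Gram matrix, [α, β, γ]ᵀ = [-9057/8606, -50963/25818, -4001/4303]ᵀ.

α = -1.0524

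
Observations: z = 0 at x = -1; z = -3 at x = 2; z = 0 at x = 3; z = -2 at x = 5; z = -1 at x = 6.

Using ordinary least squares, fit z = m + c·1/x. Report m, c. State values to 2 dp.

Entries of AᵀA: Σ1 = 5, Σ1/x = 1/5, Σ1/x·1/x = 643/450.
Right-hand side: Σz = -6, Σ1/x·z = -31/15.
det = 5·(643/450) − (1/5)² = 3197/450.
m = ((-6)·(643/450) − (1/5)·(-31/15))/(3197/450) = -3672/3197; c = (5·(-31/15) − (1/5)·(-6))/(3197/450) = -4110/3197.

m = -1.15, c = -1.29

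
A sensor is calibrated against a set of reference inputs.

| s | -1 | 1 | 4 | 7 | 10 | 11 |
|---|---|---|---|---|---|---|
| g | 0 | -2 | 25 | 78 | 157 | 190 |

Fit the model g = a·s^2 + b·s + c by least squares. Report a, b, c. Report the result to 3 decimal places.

a = 1.541, b = 0.528, c = -2.135

Entries of XᵀX: Σs^2·s^2 = 27300, Σs^2·s = 2738, Σs^2 = 288, Σs·s = 288, Σs = 32, Σ1 = 6.
For Xᵀg: Σs^2·g = 42910, Σs·g = 4304, Σg = 448.
Solving the 3×3 system (Gaussian elimination) gives a = 52552/34095, b = 6003/11365, c = -72784/34095.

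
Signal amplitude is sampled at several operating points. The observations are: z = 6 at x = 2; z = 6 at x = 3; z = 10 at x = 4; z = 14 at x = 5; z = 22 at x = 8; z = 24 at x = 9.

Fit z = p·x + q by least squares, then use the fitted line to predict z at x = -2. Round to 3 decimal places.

Entries of AᵀA: Σx·x = 199, Σx = 31, Σ1 = 6.
And Σx·z = 532, Σz = 82.
So AᵀA·[p, q]ᵀ = Aᵀz: [[199, 31]; [31, 6]]·[p, q]ᵀ = [532, 82]ᵀ.
Determinant 199·6 − 31² = 233.
p = (532·6 − 31·82)/233 = 650/233; q = (199·82 − 31·532)/233 = -174/233.
At x = -2: ẑ = (650/233)·(-2) + (-174/233)·(1) = -1474/233.

ẑ = -6.326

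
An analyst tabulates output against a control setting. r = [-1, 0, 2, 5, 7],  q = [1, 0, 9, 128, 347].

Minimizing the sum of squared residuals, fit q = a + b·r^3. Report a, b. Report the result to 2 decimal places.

a = 1.14, b = 1.01

XᵀX·[a, b]ᵀ = Xᵀq reads: 5·a + 475·b = 485;  475·a + 133339·b = 135092.
det = 5·133339 − 475² = 441070.
a = (485·133339 − 475·135092)/441070 = 100143/88214; b = (5·135092 − 475·485)/441070 = 89017/88214.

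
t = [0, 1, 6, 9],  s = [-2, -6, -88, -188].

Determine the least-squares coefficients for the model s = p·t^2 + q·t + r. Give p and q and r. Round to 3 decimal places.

p = -2.109, q = -1.674, r = -2.092

Entries of AᵀA: Σt^2·t^2 = 7858, Σt^2·t = 946, Σt^2 = 118, Σt·t = 118, Σt = 16, Σ1 = 4.
Right-hand side: Σt^2·s = -18402, Σt·s = -2226, Σs = -284.
Normal equations: [[7858, 946, 118]; [946, 118, 16]; [118, 16, 4]]·[p, q, r]ᵀ = [-18402, -2226, -284]ᵀ.
Inverting the 3×3 Gram matrix, [p, q, r]ᵀ = [-4106/1947, -3259/1947, -1358/649]ᵀ.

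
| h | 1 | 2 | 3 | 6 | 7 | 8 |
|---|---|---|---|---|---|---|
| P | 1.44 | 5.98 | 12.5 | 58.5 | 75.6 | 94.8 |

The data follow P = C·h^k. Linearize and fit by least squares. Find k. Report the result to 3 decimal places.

k = 2.035

Let Y = ln P. Fitting Y = k·ln h + ln C by least squares:
Σln h = 7.6089, Σ(ln h)² = 13.0084, Σln P = 17.6250, Σln h·ln P = 29.1872.
Equations: 13.0084·k + 7.6089·ln C = 29.1872;  7.6089·k + 6·ln C = 17.6250.
Slope k = (n·Σln h·ln P − Σln h·Σln P)/(n·Σ(ln h)² − (Σln h)²) = (6·29.1872 − 7.6089·17.6250)/20.1558 = 2.03499; ln C = (Σln P − k·Σln h)/n = 0.35685.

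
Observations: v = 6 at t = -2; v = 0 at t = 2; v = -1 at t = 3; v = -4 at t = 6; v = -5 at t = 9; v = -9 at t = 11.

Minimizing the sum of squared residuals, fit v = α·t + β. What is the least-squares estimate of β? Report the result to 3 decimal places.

XᵀX·[α, β]ᵀ = Xᵀv reads: 255·α + 29·β = -183;  29·α + 6·β = -13.
(Σt·t = 255, Σt = 29, Σ1 = 6, Σt·v = -183, Σv = -13.)
Determinant 255·6 − 29² = 689.
α = ((-183)·6 − 29·(-13))/689 = -721/689; β = (255·(-13) − 29·(-183))/689 = 1992/689.

β = 2.891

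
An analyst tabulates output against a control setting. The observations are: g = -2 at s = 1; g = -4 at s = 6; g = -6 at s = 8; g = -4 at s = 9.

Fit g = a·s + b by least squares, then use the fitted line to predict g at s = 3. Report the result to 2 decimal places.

ĝ = -2.89

The normal system XᵀX·[a, b]ᵀ = Xᵀg is [[182, 24]; [24, 4]]·[a, b]ᵀ = [-110, -16]ᵀ.
Δ = 182·4 − 24² = 152.
a = ((-110)·4 − 24·(-16))/152 = -7/19; b = (182·(-16) − 24·(-110))/152 = -34/19.
At s = 3: ĝ = (-7/19)·(3) + (-34/19)·(1) = -55/19.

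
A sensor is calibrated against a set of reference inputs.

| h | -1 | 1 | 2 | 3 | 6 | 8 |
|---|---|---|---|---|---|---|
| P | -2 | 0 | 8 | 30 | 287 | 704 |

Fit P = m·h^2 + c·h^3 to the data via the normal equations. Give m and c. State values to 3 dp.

Entries of AᵀA: Σh^2·h^2 = 5491, Σh^2·h^3 = 40819, Σh^3·h^3 = 309595.
And Σh^2·P = 55688, Σh^3·P = 423316.
Eliminating c: 309595·(row 1) − 40819·(row 2) gives 33795384·m = 309595·55688 − 40819·423316 = -38609444, so m = -9652361/8448846.
Then c = (423316 − 40819·(-9652361/8448846))/309595 = 12824921/8448846.

m = -1.142, c = 1.518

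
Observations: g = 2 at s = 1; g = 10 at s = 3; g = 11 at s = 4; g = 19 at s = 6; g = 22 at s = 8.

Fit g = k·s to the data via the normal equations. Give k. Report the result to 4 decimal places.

With design matrix M, MᵀM = [[126]] and Mᵀg = [366]ᵀ.
Hence k = 366 / 126 ≈ 2.90476.

k = 2.9048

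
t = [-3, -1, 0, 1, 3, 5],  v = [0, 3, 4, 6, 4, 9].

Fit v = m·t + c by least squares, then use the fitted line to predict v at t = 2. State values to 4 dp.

Compute the Gram sums: Σt·t = 45, Σt = 5, Σ1 = 6.
For Aᵀv: Σt·v = 60, Σv = 26.
So AᵀA·[m, c]ᵀ = Aᵀv: [[45, 5]; [5, 6]]·[m, c]ᵀ = [60, 26]ᵀ.
Eliminating c: 6·(row 1) − 5·(row 2) gives 245·m = 6·60 − 5·26 = 230, so m = 46/49.
Then c = (26 − 5·(46/49))/6 = 174/49.
At t = 2: v̂ = (46/49)·(2) + (174/49)·(1) = 38/7.

v̂ = 5.4286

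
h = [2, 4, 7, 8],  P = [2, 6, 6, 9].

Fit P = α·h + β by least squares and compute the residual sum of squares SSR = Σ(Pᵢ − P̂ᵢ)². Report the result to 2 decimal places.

The normal system AᵀA·[α, β]ᵀ = AᵀP is [[133, 21]; [21, 4]]·[α, β]ᵀ = [142, 23]ᵀ.
Eliminating β: 4·(row 1) − 21·(row 2) gives 91·α = 4·142 − 21·23 = 85, so α = 85/91.
Then β = (23 − 21·(85/91))/4 = 11/13.
Residuals: -5/7, 129/91, -18/13, 62/91; SSR = 446/91.

SSR = 4.90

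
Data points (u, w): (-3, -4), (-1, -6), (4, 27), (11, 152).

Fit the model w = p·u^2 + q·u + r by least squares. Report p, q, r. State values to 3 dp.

Normal-equation sums: Σu^2·u^2 = 14979, Σu^2·u = 1367, Σu^2 = 147, Σu·u = 147, Σu = 11, Σ1 = 4.
Moment sums: Σu^2·w = 18782, Σu·w = 1798, Σw = 169.
Normal equations: [[14979, 1367, 147]; [1367, 147, 11]; [147, 11, 4]]·[p, q, r]ᵀ = [18782, 1798, 169]ᵀ.
Solving the 3×3 system (Gaussian elimination) gives p = 26301/27314, q = 95033/27314, r = -36943/13657.

p = 0.963, q = 3.479, r = -2.705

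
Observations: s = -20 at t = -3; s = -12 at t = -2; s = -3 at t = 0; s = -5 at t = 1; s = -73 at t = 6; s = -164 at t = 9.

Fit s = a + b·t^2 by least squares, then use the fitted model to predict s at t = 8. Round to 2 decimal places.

Entries of XᵀX: Σ1 = 6, Σt^2 = 131, Σt^2·t^2 = 7955.
Right-hand side: Σs = -277, Σt^2·s = -16145.
Normal equations: [[6, 131]; [131, 7955]]·[a, b]ᵀ = [-277, -16145]ᵀ.
Eliminating b: 7955·(row 1) − 131·(row 2) gives 30569·a = 7955·(-277) − 131·(-16145) = -88540, so a = -88540/30569.
Then b = ((-16145) − 131·(-88540/30569))/7955 = -60583/30569.
At t = 8: ŝ = (-88540/30569)·(1) + (-60583/30569)·(64) = -360532/2779.

ŝ = -129.73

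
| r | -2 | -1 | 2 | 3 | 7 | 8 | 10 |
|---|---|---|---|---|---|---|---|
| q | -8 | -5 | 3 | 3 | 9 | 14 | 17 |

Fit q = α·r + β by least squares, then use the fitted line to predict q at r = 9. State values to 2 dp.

From the data, Σr·r = 231, Σr = 27, Σ1 = 7.
And Σr·q = 381, Σq = 33.
MᵀM·[α, β]ᵀ = Mᵀq becomes [[231, 27]; [27, 7]]·[α, β]ᵀ = [381, 33]ᵀ.
Determinant 231·7 − 27² = 888.
α = (381·7 − 27·33)/888 = 2; β = (231·33 − 27·381)/888 = -3.
At r = 9: q̂ = (2)·(9) + (-3)·(1) = 15.

q̂ = 15.00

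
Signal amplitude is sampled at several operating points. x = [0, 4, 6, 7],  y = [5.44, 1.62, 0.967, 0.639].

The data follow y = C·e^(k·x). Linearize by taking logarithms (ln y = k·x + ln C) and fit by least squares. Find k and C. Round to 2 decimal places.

k = -0.30, C = 5.45

With ln yᵢ as the transformed response and xᵢ as the regressor:
Sums: Σx = 17.0000, Σ(x)² = 101.0000, Σln y = 1.6948, Σx·ln y = -1.4066.
Normal system: [[101.0000, 17.0000]; [17.0000, 4]]·[k, ln C]ᵀ = [-1.4066, 1.6948]ᵀ.
Slope k = (n·Σx·ln y − Σx·Σln y)/(n·Σ(x)² − (Σx)²) = (4·-1.4066 − 17.0000·1.6948)/115.0000 = -0.29946; ln C = (Σln y − k·Σx)/n = 1.69641, so C = exp(1.69641) = 5.45431.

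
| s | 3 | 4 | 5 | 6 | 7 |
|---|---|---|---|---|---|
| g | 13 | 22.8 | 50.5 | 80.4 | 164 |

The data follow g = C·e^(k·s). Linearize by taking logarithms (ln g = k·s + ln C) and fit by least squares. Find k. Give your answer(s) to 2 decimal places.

k = 0.63

Let Y = ln g. Fitting Y = k·s + ln C by least squares:
Sums: Σs = 25.0000, Σ(s)² = 135.0000, Σln g = 19.1006, Σs·ln g = 101.8329.
Normal system: [[135.0000, 25.0000]; [25.0000, 5]]·[k, ln C]ᵀ = [101.8329, 19.1006]ᵀ.
Δ = 135.0000·5 − (25.0000)² = 50.0000; k = (101.8329·5 − 25.0000·19.1006)/50.0000 = 0.63301, ln C = (135.0000·19.1006 − 25.0000·101.8329)/50.0000 = 0.65507.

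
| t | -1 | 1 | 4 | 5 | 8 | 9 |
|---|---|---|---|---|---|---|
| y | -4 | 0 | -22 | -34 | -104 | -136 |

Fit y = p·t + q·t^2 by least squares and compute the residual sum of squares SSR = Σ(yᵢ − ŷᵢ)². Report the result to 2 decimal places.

SSR = 6.44

The normal system XᵀX·[p, q]ᵀ = Xᵀy is [[188, 1430]; [1430, 11540]]·[p, q]ᵀ = [-2310, -18878]ᵀ.
Eliminating q: 11540·(row 1) − 1430·(row 2) gives 124620·p = 11540·(-2310) − 1430·(-18878) = 338140, so p = 16907/6231.
Then q = ((-18878) − 1430·(16907/6231))/11540 = -61441/31155.
Residuals: 21356/31155, -7698/10385, -13498/10385, 10816/6231, 15824/31155, -7058/10385; SSR = 200692/31155.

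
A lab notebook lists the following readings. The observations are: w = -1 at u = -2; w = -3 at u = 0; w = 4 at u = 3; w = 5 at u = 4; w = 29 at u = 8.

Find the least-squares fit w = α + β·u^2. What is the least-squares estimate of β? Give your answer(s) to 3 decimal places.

MᵀM·[α, β]ᵀ = Mᵀw reads: 5·α + 93·β = 34;  93·α + 4449·β = 1968.
Determinant 5·4449 − 93² = 13596.
α = (34·4449 − 93·1968)/13596 = -5293/2266; β = (5·1968 − 93·34)/13596 = 1113/2266.

β = 0.491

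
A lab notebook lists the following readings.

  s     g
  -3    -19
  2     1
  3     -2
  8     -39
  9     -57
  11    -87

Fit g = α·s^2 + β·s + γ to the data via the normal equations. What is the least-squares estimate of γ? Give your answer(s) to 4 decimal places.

γ = -1.4235

Compute the Gram sums: Σs^2·s^2 = 25476, Σs^2·s = 2580, Σs^2 = 288, Σs·s = 288, Σs = 30, Σ1 = 6.
Moment sums: Σs^2·g = -17825, Σs·g = -1729, Σg = -203.
MᵀM·[α, β, γ]ᵀ = Mᵀg becomes [[25476, 2580, 288]; [2580, 288, 30]; [288, 30, 6]]·[α, β, γ]ᵀ = [-17825, -1729, -203]ᵀ.
Row-reducing yields α = -50203/51396, β = 74401/25698, γ = -6097/4283.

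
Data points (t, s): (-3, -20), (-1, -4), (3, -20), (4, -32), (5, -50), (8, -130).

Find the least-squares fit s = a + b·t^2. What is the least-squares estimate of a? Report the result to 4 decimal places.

Forming MᵀM = [[6, 124]; [124, 5140]] and Mᵀs = [-256, -10446]ᵀ gives MᵀM·[a, b]ᵀ = Mᵀs.
det = 6·5140 − 124² = 15464.
a = ((-256)·5140 − 124·(-10446))/15464 = -2567/1933; b = (6·(-10446) − 124·(-256))/15464 = -7733/3866.

a = -1.3280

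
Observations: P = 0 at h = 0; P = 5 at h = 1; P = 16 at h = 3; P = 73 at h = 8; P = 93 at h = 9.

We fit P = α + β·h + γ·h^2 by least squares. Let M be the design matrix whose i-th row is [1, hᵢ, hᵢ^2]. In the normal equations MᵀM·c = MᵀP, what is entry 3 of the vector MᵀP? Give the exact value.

12354

Entry 3 ↔ basis h^2, so (MᵀP)_{3} = Σᵢ (h^2)·Pᵢ = (0)·(0) + (1)·(5) + (9)·(16) + (64)·(73) + (81)·(93) = 12354.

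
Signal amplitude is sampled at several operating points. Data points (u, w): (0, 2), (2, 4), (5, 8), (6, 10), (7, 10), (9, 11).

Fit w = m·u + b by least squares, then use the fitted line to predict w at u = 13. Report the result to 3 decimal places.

Normal-equation sums: Σu·u = 195, Σu = 29, Σ1 = 6.
Moment sums: Σu·w = 277, Σw = 45.
XᵀX·[m, b]ᵀ = Xᵀw becomes [[195, 29]; [29, 6]]·[m, b]ᵀ = [277, 45]ᵀ.
Determinant 195·6 − 29² = 329.
m = (277·6 − 29·45)/329 = 51/47; b = (195·45 − 29·277)/329 = 106/47.
At u = 13: ŵ = (51/47)·(13) + (106/47)·(1) = 769/47.

ŵ = 16.362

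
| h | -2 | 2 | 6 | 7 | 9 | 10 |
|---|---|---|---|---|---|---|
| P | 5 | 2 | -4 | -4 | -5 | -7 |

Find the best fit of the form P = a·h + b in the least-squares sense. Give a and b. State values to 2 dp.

With design matrix A, AᵀA = [[274, 32]; [32, 6]] and AᵀP = [-173, -13]ᵀ.
Δ = 274·6 − 32² = 620.
a = ((-173)·6 − 32·(-13))/620 = -311/310; b = (274·(-13) − 32·(-173))/620 = 987/310.

a = -1.00, b = 3.18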